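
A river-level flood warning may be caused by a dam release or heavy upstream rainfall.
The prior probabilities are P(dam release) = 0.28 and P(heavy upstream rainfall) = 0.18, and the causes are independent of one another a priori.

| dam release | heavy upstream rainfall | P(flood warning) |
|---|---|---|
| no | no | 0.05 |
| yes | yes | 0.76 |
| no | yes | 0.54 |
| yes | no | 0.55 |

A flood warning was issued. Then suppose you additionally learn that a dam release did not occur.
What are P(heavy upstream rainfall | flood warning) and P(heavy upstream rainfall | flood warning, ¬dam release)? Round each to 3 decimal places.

Weight on heavy upstream rainfall=true, given the evidence: 0.069984 + 0.038304 = 0.108288
Denominator P(flood warning): 0.05×0.72×0.82 + 0.54×0.72×0.18 + 0.55×0.28×0.82 + 0.76×0.28×0.18 = 0.264088
Posterior = 0.108288 / 0.264088 ≈ 0.410

With the extra evidence:
Sum P(flood warning|·) weighted by the priors over both values of heavy upstream rainfall:
  P(flood warning | ¬dam release) = 0.05*0.82 + 0.54*0.18
        = 0.041000 + 0.097200 = 0.138200
Keeping only the heavy upstream rainfall-present terms gives 0.097200, so
  P(heavy upstream rainfall | flood warning, ¬dam release) = 0.097200 / 0.138200 ≈ 0.703
With dam release excluded, heavy upstream rainfall must carry more of the explanatory weight for the flood warning.

P(heavy upstream rainfall | flood warning) ≈ 0.410; P(heavy upstream rainfall | flood warning, ¬dam release) ≈ 0.703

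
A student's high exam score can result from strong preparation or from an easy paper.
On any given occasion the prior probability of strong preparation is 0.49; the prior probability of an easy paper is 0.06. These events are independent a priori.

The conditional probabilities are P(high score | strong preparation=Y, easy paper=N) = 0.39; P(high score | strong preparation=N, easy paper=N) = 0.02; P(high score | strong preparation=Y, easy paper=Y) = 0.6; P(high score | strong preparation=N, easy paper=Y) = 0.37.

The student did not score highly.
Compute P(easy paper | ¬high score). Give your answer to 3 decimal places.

Sum P(¬high score|·) weighted by the priors over the 4 (strong preparation, easy paper) configurations:
  P(¬high score) = 0.98*0.51*0.94 + 0.63*0.51*0.06 + 0.61*0.49*0.94 + 0.4*0.49*0.06
        = 0.469812 + 0.019278 + 0.280966 + 0.011760 = 0.781816
Keeping only the easy paper-present terms gives 0.031038, so
  P(easy paper | ¬high score) = 0.031038 / 0.781816 ≈ 0.040

P(easy paper | ¬high score) ≈ 0.040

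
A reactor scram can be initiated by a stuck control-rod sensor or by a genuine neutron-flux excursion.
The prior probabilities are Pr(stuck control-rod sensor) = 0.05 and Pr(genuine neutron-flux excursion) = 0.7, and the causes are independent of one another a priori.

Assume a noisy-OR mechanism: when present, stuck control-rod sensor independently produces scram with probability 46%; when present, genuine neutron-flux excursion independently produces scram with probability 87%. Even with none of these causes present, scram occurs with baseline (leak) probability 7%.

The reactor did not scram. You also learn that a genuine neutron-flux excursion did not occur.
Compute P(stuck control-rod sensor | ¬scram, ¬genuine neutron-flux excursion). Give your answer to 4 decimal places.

Under noisy-OR, P(scram | causes) = 1 − (1−0.07)·∏(1−qᵢ) over the active causes.
Weight on stuck control-rod sensor=true, given the evidence: 0.5022*0.05 = 0.025110
Normalizer over all consistent configurations: 0.93*0.95 + 0.5022*0.05 = 0.908610
Posterior = 0.025110 / 0.908610 ≈ 0.0276

P(stuck control-rod sensor | ¬scram, ¬genuine neutron-flux excursion) ≈ 0.0276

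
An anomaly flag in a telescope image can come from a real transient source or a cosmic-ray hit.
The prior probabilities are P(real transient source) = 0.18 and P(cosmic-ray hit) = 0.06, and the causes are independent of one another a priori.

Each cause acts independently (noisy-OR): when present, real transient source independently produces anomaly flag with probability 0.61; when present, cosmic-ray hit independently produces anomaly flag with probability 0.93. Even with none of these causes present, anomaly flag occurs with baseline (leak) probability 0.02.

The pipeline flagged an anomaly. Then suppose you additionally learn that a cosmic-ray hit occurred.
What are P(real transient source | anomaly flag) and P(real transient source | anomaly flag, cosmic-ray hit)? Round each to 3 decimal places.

P(real transient source | anomaly flag) ≈ 0.653; P(real transient source | anomaly flag, cosmic-ray hit) ≈ 0.187

Under noisy-OR, P(anomaly flag | causes) = 1 − (1−0.02)·∏(1−qᵢ) over the active causes.
P(anomaly flag) = 0.02*0.82*0.94 + 0.9314*0.82*0.06 + 0.6178*0.18*0.94 + 0.973246*0.18*0.06 = 0.015416 + 0.045825 + 0.104532 + 0.010511 = 0.176284
Of this, 0.115043 comes from 0.104532 + 0.010511 (the real transient source=true cases).
So P(real transient source | anomaly flag) = 0.115043/0.176284 ≈ 0.653.

With the extra evidence:
P(anomaly flag | cosmic-ray hit) = 0.9314×0.82 + 0.973246×0.18 = 0.763748 + 0.175184 = 0.938932
Restricting to configurations with real transient source present: 0.973246×0.18 = 0.175184.
P(real transient source | anomaly flag, cosmic-ray hit) = 0.175184 / 0.938932 ≈ 0.187
— cosmic-ray hit explains away the evidence for real transient source.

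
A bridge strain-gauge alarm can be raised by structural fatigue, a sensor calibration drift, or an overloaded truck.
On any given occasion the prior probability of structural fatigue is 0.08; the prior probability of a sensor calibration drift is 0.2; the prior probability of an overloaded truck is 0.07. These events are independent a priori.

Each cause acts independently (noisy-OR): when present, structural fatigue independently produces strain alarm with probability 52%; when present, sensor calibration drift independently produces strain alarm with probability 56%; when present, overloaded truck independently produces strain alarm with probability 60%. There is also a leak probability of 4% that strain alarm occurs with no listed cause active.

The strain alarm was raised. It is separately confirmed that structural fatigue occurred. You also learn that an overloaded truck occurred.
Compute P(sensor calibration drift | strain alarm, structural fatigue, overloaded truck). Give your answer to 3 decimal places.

P(sensor calibration drift | strain alarm, structural fatigue, overloaded truck) ≈ 0.220

Under noisy-OR, P(strain alarm | causes) = 1 − (1−0.04)·∏(1−qᵢ) over the active causes.
Weight on sensor calibration drift=true, given the evidence: 0.918899·0.2 = 0.183780
Normalizer over all consistent configurations: 0.81568·0.8 + 0.918899·0.2 = 0.836324
Posterior = 0.183780 / 0.836324 ≈ 0.220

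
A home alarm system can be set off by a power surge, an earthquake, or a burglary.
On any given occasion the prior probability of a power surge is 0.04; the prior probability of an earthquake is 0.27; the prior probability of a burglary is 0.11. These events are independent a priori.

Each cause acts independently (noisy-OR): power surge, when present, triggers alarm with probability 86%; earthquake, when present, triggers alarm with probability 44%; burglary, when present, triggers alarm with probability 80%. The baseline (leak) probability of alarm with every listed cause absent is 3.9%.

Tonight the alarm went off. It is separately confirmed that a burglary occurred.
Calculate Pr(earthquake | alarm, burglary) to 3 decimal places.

Under noisy-OR, P(alarm | causes) = 1 − (1−0.039)·∏(1−qᵢ) over the active causes.
By total probability over the 4 (power surge, earthquake) configurations:
  P(alarm | burglary) = 0.8078×0.96×0.73 + 0.892368×0.96×0.27 + 0.973092×0.04×0.73 + 0.984932×0.04×0.27
        = 0.566106 + 0.231302 + 0.028414 + 0.010637 = 0.836459
The terms with earthquake present sum to 0.241939, so
  P(earthquake | alarm, burglary) = 0.241939 / 0.836459 ≈ 0.289

Pr(earthquake | alarm, burglary) ≈ 0.289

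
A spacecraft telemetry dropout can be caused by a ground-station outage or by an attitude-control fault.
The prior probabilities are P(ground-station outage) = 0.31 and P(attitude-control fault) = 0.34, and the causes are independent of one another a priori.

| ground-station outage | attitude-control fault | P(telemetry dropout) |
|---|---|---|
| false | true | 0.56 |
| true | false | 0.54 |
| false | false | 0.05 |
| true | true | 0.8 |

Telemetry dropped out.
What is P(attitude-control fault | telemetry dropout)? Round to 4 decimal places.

P(attitude-control fault | telemetry dropout) ≈ 0.6181

Enumerate the 4 (ground-station outage, attitude-control fault) configurations and weight by the priors:
  P(telemetry dropout) = 0.05*0.69*0.66 + 0.56*0.69*0.34 + 0.54*0.31*0.66 + 0.8*0.31*0.34
        = 0.022770 + 0.131376 + 0.110484 + 0.084320 = 0.348950
The terms with attitude-control fault present sum to 0.215696, so
  P(attitude-control fault | telemetry dropout) = 0.215696 / 0.348950 ≈ 0.6181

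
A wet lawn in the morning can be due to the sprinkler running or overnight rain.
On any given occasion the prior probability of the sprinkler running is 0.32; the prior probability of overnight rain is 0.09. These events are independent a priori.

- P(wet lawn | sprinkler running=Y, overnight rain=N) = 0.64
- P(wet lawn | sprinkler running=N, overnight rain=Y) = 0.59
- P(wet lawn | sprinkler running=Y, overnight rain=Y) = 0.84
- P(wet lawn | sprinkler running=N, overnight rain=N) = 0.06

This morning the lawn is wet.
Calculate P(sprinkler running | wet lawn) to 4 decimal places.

P(sprinkler running | wet lawn) ≈ 0.7419

P(wet lawn) = 0.06*0.68*0.91 + 0.59*0.68*0.09 + 0.64*0.32*0.91 + 0.84*0.32*0.09 = 0.037128 + 0.036108 + 0.186368 + 0.024192 = 0.283796
Restricting to configurations with sprinkler running present: 0.186368 + 0.024192 = 0.210560.
Hence the posterior is 0.210560/0.283796 ≈ 0.7419.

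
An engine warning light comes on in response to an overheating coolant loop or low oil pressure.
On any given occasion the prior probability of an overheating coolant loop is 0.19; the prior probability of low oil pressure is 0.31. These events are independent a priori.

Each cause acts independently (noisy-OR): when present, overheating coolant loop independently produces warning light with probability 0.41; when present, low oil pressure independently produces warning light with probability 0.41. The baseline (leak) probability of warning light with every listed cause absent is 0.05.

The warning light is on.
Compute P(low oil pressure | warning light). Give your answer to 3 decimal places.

P(low oil pressure | warning light) ≈ 0.636

Under noisy-OR, P(warning light | causes) = 1 − (1−0.05)·∏(1−qᵢ) over the active causes.
P(warning light) = 0.05·0.81·0.69 + 0.4395·0.81·0.31 + 0.4395·0.19·0.69 + 0.669305·0.19·0.31 = 0.027945 + 0.110358 + 0.057618 + 0.039422 = 0.235343
Restricting to configurations with low oil pressure present: 0.110358 + 0.039422 = 0.149780.
So P(low oil pressure | warning light) = 0.149780/0.235343 ≈ 0.636.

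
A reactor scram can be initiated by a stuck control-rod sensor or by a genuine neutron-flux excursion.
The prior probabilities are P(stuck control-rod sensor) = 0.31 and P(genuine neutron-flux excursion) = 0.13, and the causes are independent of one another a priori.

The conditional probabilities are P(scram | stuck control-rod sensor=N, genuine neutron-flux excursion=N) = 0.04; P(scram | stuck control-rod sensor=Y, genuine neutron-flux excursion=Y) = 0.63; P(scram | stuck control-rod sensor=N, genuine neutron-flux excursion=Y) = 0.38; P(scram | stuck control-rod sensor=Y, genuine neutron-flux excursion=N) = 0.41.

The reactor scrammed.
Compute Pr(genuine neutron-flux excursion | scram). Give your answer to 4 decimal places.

For the numerator, keep only genuine neutron-flux excursion=true terms: 0.034086 + 0.025389 = 0.059475
The normalizing constant is 0.04·0.69·0.87 + 0.38·0.69·0.13 + 0.41·0.31·0.87 + 0.63·0.31·0.13 = 0.194064
P(genuine neutron-flux excursion | scram) = 0.059475/0.194064 ≈ 0.3065

Pr(genuine neutron-flux excursion | scram) ≈ 0.3065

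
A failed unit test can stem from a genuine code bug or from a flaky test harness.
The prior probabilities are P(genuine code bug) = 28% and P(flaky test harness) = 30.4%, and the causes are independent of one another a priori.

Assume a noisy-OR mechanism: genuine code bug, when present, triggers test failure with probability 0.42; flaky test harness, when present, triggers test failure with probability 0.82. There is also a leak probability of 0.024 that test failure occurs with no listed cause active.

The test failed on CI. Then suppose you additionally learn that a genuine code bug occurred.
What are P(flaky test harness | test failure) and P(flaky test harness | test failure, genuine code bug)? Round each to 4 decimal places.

Under noisy-OR, P(test failure | causes) = 1 − (1−0.024)·∏(1−qᵢ) over the active causes.
Enumerate the 4 (genuine code bug, flaky test harness) configurations and weight by the priors:
  P(test failure) = 0.024×0.72×0.696 + 0.82432×0.72×0.304 + 0.43392×0.28×0.696 + 0.898106×0.28×0.304
        = 0.012027 + 0.180427 + 0.084562 + 0.076447 = 0.353463
Configurations with flaky test harness contribute 0.256874, so
  P(flaky test harness | test failure) = 0.256874 / 0.353463 ≈ 0.7267

Now condition on the additional information:
For the numerator, keep only flaky test harness=true terms: 0.898106×0.304 = 0.273024
The normalizing constant is 0.43392×0.696 + 0.898106×0.304 = 0.575032
P(flaky test harness | test failure, genuine code bug) = 0.273024/0.575032 ≈ 0.4748

P(flaky test harness | test failure) ≈ 0.7267; P(flaky test harness | test failure, genuine code bug) ≈ 0.4748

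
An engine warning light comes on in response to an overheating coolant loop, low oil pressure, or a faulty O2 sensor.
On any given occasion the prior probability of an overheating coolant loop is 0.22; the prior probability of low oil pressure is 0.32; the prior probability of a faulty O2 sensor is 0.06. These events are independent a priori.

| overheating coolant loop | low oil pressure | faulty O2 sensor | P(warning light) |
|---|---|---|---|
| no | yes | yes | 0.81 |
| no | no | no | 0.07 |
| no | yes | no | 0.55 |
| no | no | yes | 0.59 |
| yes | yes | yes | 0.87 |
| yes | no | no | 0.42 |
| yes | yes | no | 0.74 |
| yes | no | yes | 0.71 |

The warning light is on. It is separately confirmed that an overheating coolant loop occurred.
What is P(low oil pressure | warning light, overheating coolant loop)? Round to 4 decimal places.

P(low oil pressure | warning light, overheating coolant loop) ≈ 0.4458

For the numerator, keep only low oil pressure=true terms: 0.222592 + 0.016704 = 0.239296
The normalizing constant is 0.42·0.68·0.94 + 0.71·0.68·0.06 + 0.74·0.32·0.94 + 0.87·0.32·0.06 = 0.536728
P(low oil pressure | warning light, overheating coolant loop) = 0.239296/0.536728 ≈ 0.4458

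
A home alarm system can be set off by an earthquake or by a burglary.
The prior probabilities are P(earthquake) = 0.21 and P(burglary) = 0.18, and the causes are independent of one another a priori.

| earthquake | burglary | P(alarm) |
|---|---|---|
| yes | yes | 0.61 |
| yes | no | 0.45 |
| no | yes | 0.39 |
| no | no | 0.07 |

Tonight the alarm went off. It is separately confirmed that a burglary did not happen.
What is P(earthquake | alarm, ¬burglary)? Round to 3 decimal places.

P(alarm | ¬burglary) = 0.07*0.79 + 0.45*0.21 = 0.055300 + 0.094500 = 0.149800
The earthquake-present share is 0.45*0.21 = 0.094500.
Hence the posterior is 0.094500/0.149800 ≈ 0.631.

P(earthquake | alarm, ¬burglary) ≈ 0.631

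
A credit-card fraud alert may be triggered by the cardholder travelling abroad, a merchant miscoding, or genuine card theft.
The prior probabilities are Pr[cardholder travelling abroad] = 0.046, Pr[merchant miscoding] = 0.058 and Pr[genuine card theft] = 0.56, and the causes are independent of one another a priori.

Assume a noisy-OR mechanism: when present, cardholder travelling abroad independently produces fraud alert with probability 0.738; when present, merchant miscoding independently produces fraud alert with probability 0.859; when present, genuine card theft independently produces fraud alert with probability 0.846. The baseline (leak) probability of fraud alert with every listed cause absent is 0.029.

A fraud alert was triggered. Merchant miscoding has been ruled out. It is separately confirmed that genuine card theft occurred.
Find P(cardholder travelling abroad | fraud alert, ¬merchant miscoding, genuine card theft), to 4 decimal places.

P(cardholder travelling abroad | fraud alert, ¬merchant miscoding, genuine card theft) ≈ 0.0517

Under noisy-OR, P(fraud alert | causes) = 1 − (1−0.029)·∏(1−qᵢ) over the active causes.
P(fraud alert | ¬merchant miscoding, genuine card theft) = 0.850466*0.954 + 0.960822*0.046 = 0.811345 + 0.044198 = 0.855543
The cardholder travelling abroad-present share is 0.960822*0.046 = 0.044198.
So P(cardholder travelling abroad | fraud alert, ¬merchant miscoding, genuine card theft) = 0.044198/0.855543 ≈ 0.0517.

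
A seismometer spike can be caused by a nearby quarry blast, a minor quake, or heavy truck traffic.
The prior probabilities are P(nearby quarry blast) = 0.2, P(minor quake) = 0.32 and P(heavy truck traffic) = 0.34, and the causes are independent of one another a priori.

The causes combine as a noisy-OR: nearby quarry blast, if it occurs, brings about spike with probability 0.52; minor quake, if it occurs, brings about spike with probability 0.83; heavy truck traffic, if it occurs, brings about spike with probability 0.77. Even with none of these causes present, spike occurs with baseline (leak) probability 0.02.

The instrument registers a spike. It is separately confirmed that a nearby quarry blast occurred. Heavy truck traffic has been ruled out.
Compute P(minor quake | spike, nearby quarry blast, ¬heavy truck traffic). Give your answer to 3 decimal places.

Under noisy-OR, P(spike | causes) = 1 − (1−0.02)·∏(1−qᵢ) over the active causes.
Numerator (weight on configurations with minor quake): 0.920032*0.32 = 0.294410
Denominator P(spike | nearby quarry blast, ¬heavy truck traffic): 0.5296*0.68 + 0.920032*0.32 = 0.654538
P(minor quake | spike, nearby quarry blast, ¬heavy truck traffic) = 0.294410/0.654538 ≈ 0.450

P(minor quake | spike, nearby quarry blast, ¬heavy truck traffic) ≈ 0.450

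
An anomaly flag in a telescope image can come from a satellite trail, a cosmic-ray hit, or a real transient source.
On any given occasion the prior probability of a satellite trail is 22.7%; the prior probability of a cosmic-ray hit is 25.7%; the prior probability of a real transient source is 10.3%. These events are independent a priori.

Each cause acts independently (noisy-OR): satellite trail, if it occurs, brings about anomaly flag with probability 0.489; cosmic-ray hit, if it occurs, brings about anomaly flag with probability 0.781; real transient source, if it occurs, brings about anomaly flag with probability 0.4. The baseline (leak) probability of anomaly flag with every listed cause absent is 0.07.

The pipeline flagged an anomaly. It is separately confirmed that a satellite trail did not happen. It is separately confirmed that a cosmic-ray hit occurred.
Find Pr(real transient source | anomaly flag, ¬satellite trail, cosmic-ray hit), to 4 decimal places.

Under noisy-OR, P(anomaly flag | causes) = 1 − (1−0.07)·∏(1−qᵢ) over the active causes.
Enumerate both values of real transient source and weight by the priors:
  P(anomaly flag | ¬satellite trail, cosmic-ray hit) = 0.79633·0.897 + 0.877798·0.103
        = 0.714308 + 0.090413 = 0.804721
Configurations with real transient source contribute 0.090413, so
  P(real transient source | anomaly flag, ¬satellite trail, cosmic-ray hit) = 0.090413 / 0.804721 ≈ 0.1124

Pr(real transient source | anomaly flag, ¬satellite trail, cosmic-ray hit) ≈ 0.1124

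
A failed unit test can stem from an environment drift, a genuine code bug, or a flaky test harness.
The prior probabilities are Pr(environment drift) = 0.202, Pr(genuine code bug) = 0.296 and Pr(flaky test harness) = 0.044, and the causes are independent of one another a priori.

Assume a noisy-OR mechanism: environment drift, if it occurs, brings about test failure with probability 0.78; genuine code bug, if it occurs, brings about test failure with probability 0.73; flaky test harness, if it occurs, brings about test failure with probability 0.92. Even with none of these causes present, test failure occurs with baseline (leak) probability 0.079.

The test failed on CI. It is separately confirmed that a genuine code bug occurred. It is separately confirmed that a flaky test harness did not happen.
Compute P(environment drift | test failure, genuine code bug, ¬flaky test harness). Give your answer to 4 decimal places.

P(environment drift | test failure, genuine code bug, ¬flaky test harness) ≈ 0.2416

Under noisy-OR, P(test failure | causes) = 1 − (1−0.079)·∏(1−qᵢ) over the active causes.
For the numerator, keep only environment drift=true terms: 0.945293×0.202 = 0.190949
The normalizing constant is 0.75133×0.798 + 0.945293×0.202 = 0.790510
P(environment drift | test failure, genuine code bug, ¬flaky test harness) = 0.190949/0.790510 ≈ 0.2416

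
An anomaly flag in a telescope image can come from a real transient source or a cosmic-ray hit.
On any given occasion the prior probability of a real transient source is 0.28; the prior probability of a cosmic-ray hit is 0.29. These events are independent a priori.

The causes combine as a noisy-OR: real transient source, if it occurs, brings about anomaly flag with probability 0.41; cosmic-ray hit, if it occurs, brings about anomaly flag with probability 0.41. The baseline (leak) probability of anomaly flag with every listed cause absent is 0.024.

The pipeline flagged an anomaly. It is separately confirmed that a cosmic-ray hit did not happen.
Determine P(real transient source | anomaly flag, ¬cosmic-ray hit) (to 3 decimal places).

Under noisy-OR, P(anomaly flag | causes) = 1 − (1−0.024)·∏(1−qᵢ) over the active causes.
P(anomaly flag | ¬cosmic-ray hit) = 0.024*0.72 + 0.42416*0.28 = 0.017280 + 0.118765 = 0.136045
Of this, 0.118765 comes from 0.42416*0.28 (the real transient source=true cases).
So P(real transient source | anomaly flag, ¬cosmic-ray hit) = 0.118765/0.136045 ≈ 0.873.

P(real transient source | anomaly flag, ¬cosmic-ray hit) ≈ 0.873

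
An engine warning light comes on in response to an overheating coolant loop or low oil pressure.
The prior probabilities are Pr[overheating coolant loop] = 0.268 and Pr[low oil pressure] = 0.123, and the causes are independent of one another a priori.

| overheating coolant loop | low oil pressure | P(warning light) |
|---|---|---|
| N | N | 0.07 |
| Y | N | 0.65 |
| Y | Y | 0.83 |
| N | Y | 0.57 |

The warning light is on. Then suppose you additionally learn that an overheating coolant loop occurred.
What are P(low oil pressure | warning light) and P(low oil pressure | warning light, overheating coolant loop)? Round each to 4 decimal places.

Weight on low oil pressure=true, given the evidence: 0.051321 + 0.027360 = 0.078681
Denominator P(warning light): 0.07×0.732×0.877 + 0.57×0.732×0.123 + 0.65×0.268×0.877 + 0.83×0.268×0.123 = 0.276391
Posterior = 0.078681 / 0.276391 ≈ 0.2847

Now condition on the additional information:
P(warning light | overheating coolant loop) = 0.65×0.877 + 0.83×0.123 = 0.570050 + 0.102090 = 0.672140
Restricting to configurations with low oil pressure present: 0.83×0.123 = 0.102090.
P(low oil pressure | warning light, overheating coolant loop) = 0.102090 / 0.672140 ≈ 0.1519
This is intercausal reasoning (explaining away): once overheating coolant loop accounts for the warning light, low oil pressure becomes less likely.

P(low oil pressure | warning light) ≈ 0.2847; P(low oil pressure | warning light, overheating coolant loop) ≈ 0.1519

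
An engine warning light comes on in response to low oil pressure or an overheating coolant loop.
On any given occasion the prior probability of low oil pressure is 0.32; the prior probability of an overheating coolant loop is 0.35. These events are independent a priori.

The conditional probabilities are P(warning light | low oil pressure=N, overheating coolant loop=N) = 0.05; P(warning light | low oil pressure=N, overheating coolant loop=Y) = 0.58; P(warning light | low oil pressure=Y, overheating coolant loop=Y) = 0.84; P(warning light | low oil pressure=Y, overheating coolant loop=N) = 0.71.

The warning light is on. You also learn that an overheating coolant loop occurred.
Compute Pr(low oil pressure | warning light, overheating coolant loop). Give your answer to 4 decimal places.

By total probability over both values of low oil pressure:
  P(warning light | overheating coolant loop) = 0.58·0.68 + 0.84·0.32
        = 0.394400 + 0.268800 = 0.663200
Configurations with low oil pressure contribute 0.268800, so
  P(low oil pressure | warning light, overheating coolant loop) = 0.268800 / 0.663200 ≈ 0.4053

Pr(low oil pressure | warning light, overheating coolant loop) ≈ 0.4053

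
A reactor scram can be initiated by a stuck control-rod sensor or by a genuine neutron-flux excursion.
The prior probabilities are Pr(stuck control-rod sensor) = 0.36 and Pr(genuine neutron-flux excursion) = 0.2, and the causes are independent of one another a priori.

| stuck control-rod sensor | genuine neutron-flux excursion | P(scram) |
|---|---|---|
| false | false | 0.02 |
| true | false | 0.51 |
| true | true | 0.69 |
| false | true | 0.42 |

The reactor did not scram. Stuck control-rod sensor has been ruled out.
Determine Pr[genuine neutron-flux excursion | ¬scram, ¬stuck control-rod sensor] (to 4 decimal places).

Pr[genuine neutron-flux excursion | ¬scram, ¬stuck control-rod sensor] ≈ 0.1289

P(¬scram | ¬stuck control-rod sensor) = 0.98*0.8 + 0.58*0.2 = 0.784000 + 0.116000 = 0.900000
Of this, 0.116000 comes from 0.58*0.2 (the genuine neutron-flux excursion=true cases).
P(genuine neutron-flux excursion | ¬scram, ¬stuck control-rod sensor) = 0.116000 / 0.900000 ≈ 0.1289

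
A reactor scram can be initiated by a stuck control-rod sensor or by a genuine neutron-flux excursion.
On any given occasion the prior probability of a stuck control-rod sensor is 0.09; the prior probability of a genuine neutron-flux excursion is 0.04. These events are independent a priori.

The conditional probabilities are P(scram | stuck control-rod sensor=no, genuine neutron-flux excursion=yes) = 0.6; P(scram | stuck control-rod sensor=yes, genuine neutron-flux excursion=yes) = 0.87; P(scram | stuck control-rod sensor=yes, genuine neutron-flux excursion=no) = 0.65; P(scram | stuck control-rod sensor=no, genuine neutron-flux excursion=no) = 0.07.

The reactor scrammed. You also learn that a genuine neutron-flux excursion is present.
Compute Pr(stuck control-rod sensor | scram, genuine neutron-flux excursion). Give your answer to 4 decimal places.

Weight on stuck control-rod sensor=true, given the evidence: 0.87·0.09 = 0.078300
Denominator P(scram | genuine neutron-flux excursion): 0.6·0.91 + 0.87·0.09 = 0.624300
Posterior = 0.078300 / 0.624300 ≈ 0.1254

Pr(stuck control-rod sensor | scram, genuine neutron-flux excursion) ≈ 0.1254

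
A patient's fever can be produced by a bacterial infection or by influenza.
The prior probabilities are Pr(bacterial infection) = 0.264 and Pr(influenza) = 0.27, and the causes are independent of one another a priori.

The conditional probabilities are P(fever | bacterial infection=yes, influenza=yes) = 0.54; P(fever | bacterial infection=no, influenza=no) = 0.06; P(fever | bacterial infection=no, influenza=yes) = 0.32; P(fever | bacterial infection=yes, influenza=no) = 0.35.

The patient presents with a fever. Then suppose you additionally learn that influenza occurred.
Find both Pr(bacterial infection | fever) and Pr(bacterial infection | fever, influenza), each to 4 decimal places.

P(fever) = 0.06×0.736×0.73 + 0.32×0.736×0.27 + 0.35×0.264×0.73 + 0.54×0.264×0.27 = 0.032237 + 0.063590 + 0.067452 + 0.038491 = 0.201770
Of this, 0.105943 comes from 0.067452 + 0.038491 (the bacterial infection=true cases).
P(bacterial infection | fever) = 0.105943 / 0.201770 ≈ 0.5251

Now also conditioning on influenza=true:
Numerator (weight on configurations with bacterial infection): 0.54*0.264 = 0.142560
Denominator P(fever | influenza): 0.32*0.736 + 0.54*0.264 = 0.378080
Posterior = 0.142560 / 0.378080 ≈ 0.3771

Pr(bacterial infection | fever) ≈ 0.5251; Pr(bacterial infection | fever, influenza) ≈ 0.3771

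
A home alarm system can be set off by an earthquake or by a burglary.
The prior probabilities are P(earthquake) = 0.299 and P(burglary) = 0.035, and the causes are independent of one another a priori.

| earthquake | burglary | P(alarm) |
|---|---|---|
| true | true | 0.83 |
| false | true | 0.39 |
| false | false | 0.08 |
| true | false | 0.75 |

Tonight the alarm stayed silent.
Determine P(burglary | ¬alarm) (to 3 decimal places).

For the numerator, keep only burglary=true terms: 0.014966 + 0.001779 = 0.016745
Normalizer over all consistent configurations: 0.92·0.701·0.965 + 0.61·0.701·0.035 + 0.25·0.299·0.965 + 0.17·0.299·0.035 = 0.711227
Posterior = 0.016745 / 0.711227 ≈ 0.024

P(burglary | ¬alarm) ≈ 0.024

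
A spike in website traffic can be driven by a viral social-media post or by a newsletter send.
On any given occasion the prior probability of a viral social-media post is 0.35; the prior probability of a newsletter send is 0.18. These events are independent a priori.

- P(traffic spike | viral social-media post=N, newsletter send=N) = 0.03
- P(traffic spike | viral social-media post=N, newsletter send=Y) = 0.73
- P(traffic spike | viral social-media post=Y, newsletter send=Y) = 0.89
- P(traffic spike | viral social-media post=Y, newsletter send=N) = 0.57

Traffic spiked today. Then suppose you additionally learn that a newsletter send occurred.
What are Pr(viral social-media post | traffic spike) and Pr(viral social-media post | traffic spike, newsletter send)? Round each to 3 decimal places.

Pr(viral social-media post | traffic spike) ≈ 0.684; Pr(viral social-media post | traffic spike, newsletter send) ≈ 0.396

Enumerate the 4 (viral social-media post, newsletter send) configurations and weight by the priors:
  P(traffic spike) = 0.03*0.65*0.82 + 0.73*0.65*0.18 + 0.57*0.35*0.82 + 0.89*0.35*0.18
        = 0.015990 + 0.085410 + 0.163590 + 0.056070 = 0.321060
Configurations with viral social-media post contribute 0.219660, so
  P(viral social-media post | traffic spike) = 0.219660 / 0.321060 ≈ 0.684

Now also conditioning on newsletter send=true:
For the numerator, keep only viral social-media post=true terms: 0.89×0.35 = 0.311500
The normalizing constant is 0.73×0.65 + 0.89×0.35 = 0.786000
Posterior = 0.311500 / 0.786000 ≈ 0.396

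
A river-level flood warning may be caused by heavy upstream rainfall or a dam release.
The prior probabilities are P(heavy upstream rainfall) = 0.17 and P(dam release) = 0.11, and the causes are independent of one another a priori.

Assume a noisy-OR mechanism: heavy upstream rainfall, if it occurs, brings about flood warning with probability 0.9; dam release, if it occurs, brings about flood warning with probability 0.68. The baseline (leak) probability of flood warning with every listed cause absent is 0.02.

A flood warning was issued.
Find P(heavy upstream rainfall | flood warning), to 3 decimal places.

P(heavy upstream rainfall | flood warning) ≈ 0.666

Under noisy-OR, P(flood warning | causes) = 1 − (1−0.02)·∏(1−qᵢ) over the active causes.
Enumerate the 4 (heavy upstream rainfall, dam release) configurations and weight by the priors:
  P(flood warning) = 0.02*0.83*0.89 + 0.6864*0.83*0.11 + 0.902*0.17*0.89 + 0.96864*0.17*0.11
        = 0.014774 + 0.062668 + 0.136473 + 0.018114 = 0.232029
The terms with heavy upstream rainfall present sum to 0.154587, so
  P(heavy upstream rainfall | flood warning) = 0.154587 / 0.232029 ≈ 0.666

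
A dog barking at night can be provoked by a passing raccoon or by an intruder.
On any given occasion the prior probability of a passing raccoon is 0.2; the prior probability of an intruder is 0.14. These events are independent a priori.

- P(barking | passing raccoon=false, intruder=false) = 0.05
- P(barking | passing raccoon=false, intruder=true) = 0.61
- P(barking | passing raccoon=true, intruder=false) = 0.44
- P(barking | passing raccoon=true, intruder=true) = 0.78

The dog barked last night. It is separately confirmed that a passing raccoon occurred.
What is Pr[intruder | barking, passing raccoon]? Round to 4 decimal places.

Pr[intruder | barking, passing raccoon] ≈ 0.2240

For the numerator, keep only intruder=true terms: 0.78*0.14 = 0.109200
Normalizer over all consistent configurations: 0.44*0.86 + 0.78*0.14 = 0.487600
Posterior = 0.109200 / 0.487600 ≈ 0.2240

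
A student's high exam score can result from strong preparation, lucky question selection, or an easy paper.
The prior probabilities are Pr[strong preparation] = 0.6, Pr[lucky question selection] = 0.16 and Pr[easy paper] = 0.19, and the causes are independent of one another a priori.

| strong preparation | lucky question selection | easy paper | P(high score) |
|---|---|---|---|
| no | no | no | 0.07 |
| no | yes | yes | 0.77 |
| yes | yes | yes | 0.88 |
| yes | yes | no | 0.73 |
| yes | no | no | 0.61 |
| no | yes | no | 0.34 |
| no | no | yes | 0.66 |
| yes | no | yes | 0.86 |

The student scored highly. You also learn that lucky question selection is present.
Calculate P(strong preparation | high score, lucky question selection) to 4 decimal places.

P(strong preparation | high score, lucky question selection) ≈ 0.7296

P(high score | lucky question selection) = 0.34·0.4·0.81 + 0.77·0.4·0.19 + 0.73·0.6·0.81 + 0.88·0.6·0.19 = 0.110160 + 0.058520 + 0.354780 + 0.100320 = 0.623780
Of this, 0.455100 comes from 0.354780 + 0.100320 (the strong preparation=true cases).
Hence the posterior is 0.455100/0.623780 ≈ 0.7296.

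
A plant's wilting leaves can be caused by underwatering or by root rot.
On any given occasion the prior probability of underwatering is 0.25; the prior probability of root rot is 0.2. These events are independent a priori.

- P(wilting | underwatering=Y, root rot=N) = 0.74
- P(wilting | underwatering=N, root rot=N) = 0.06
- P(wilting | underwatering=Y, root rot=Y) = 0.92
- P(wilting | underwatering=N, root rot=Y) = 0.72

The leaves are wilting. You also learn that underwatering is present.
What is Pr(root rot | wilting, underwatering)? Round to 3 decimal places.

Pr(root rot | wilting, underwatering) ≈ 0.237

P(wilting | underwatering) = 0.74*0.8 + 0.92*0.2 = 0.592000 + 0.184000 = 0.776000
The root rot-present share is 0.92*0.2 = 0.184000.
Hence the posterior is 0.184000/0.776000 ≈ 0.237.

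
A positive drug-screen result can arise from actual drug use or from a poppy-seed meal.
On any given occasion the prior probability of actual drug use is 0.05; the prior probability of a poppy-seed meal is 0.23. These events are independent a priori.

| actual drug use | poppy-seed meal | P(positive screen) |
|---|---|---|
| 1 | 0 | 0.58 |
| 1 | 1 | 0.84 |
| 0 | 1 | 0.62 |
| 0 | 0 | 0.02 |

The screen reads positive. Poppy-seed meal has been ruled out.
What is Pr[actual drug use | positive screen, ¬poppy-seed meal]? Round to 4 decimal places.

Pr[actual drug use | positive screen, ¬poppy-seed meal] ≈ 0.6042

P(positive screen | ¬poppy-seed meal) = 0.02×0.95 + 0.58×0.05 = 0.019000 + 0.029000 = 0.048000
The actual drug use-present share is 0.58×0.05 = 0.029000.
Hence the posterior is 0.029000/0.048000 ≈ 0.6042.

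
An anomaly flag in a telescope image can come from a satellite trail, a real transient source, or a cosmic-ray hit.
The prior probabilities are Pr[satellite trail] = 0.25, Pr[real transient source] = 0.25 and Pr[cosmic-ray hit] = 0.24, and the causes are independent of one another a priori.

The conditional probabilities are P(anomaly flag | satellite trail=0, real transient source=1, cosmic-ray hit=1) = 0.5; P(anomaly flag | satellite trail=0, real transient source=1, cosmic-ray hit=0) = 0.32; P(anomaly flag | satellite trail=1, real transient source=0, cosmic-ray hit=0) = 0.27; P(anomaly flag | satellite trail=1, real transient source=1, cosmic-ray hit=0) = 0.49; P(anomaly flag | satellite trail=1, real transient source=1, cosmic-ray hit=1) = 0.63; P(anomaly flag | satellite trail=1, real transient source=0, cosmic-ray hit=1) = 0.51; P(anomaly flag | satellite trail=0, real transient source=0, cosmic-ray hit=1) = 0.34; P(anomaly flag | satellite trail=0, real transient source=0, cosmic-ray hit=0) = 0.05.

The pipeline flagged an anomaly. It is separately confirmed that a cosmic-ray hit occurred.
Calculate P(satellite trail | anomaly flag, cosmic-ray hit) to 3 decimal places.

By total probability over the 4 (satellite trail, real transient source) configurations:
  P(anomaly flag | cosmic-ray hit) = 0.34×0.75×0.75 + 0.5×0.75×0.25 + 0.51×0.25×0.75 + 0.63×0.25×0.25
        = 0.191250 + 0.093750 + 0.095625 + 0.039375 = 0.420000
Keeping only the satellite trail-present terms gives 0.135000, so
  P(satellite trail | anomaly flag, cosmic-ray hit) = 0.135000 / 0.420000 ≈ 0.321

P(satellite trail | anomaly flag, cosmic-ray hit) ≈ 0.321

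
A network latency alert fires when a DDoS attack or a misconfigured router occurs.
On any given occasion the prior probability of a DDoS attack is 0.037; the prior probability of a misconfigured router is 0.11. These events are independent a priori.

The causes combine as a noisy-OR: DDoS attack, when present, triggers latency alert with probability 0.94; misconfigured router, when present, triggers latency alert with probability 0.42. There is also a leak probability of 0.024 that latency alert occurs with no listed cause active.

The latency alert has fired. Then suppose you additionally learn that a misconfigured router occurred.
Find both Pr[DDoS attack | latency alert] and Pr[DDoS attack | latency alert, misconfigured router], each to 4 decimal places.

Under noisy-OR, P(latency alert | causes) = 1 − (1−0.024)·∏(1−qᵢ) over the active causes.
Weight on DDoS attack=true, given the evidence: 0.031002 + 0.003932 = 0.034934
Denominator P(latency alert): 0.024*0.963*0.89 + 0.43392*0.963*0.11 + 0.94144*0.037*0.89 + 0.966035*0.037*0.11 = 0.101469
Posterior = 0.034934 / 0.101469 ≈ 0.3443

Now also conditioning on misconfigured router=true:
P(latency alert | misconfigured router) = 0.43392·0.963 + 0.966035·0.037 = 0.417865 + 0.035743 = 0.453608
Restricting to configurations with DDoS attack present: 0.966035·0.037 = 0.035743.
So P(DDoS attack | latency alert, misconfigured router) = 0.035743/0.453608 ≈ 0.0788.

Pr[DDoS attack | latency alert] ≈ 0.3443; Pr[DDoS attack | latency alert, misconfigured router] ≈ 0.0788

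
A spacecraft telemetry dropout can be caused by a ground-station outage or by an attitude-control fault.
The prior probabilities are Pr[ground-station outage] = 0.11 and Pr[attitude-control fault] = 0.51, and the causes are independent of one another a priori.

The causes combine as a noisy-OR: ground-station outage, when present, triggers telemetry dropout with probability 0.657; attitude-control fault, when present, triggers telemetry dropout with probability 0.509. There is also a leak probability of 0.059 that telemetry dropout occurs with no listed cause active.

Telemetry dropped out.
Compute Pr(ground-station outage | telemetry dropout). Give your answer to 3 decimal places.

Pr(ground-station outage | telemetry dropout) ≈ 0.237

Under noisy-OR, P(telemetry dropout | causes) = 1 − (1−0.059)·∏(1−qᵢ) over the active causes.
Weight on ground-station outage=true, given the evidence: 0.036503 + 0.047209 = 0.083712
Normalizer over all consistent configurations: 0.059*0.89*0.49 + 0.537969*0.89*0.51 + 0.677237*0.11*0.49 + 0.841523*0.11*0.51 = 0.353626
Posterior = 0.083712 / 0.353626 ≈ 0.237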